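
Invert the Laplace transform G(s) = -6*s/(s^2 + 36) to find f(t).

Since L{cos(6t)} = s/(s^2 + 36), the inverse is cos(6*t), scaled by -6.

f(t) = -6*cos(6*t)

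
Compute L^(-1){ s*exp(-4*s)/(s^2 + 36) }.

The factor e^(-4s) signals a time shift by c = 4 (second shifting theorem).
L{cos(6t)} = s/(s^2 + 36), so L^-1{s/(s^2 + 36)} = cos(6*t).
Hence the inverse is u(t - 4) times that function evaluated at t - 4.

Heaviside(t - 4)*(cos(6*t - 24))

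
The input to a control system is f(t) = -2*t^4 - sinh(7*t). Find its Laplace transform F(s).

F(s) = -7/(s^2 - 49) - 48/s^5

The transform is linear, so treat each term independently.
(-2)·[L{t^4} = 4!/s^5 = 24/s^5]; (-1)·[L{sinh(7t)} = 7/(s^2 - 49)].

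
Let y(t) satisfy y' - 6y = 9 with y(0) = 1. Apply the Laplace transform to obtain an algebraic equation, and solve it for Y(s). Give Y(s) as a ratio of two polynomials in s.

Laplace-transform each side.
The derivative rules (L{y'} = sY - y(0) = sY - 1) turn the left side into (s - 6)Y - (1).
The right side is L{9} = 9/s.
So (s - 6)Y = 9/s + (1).
Solve for Y(s) and write it as one ratio of polynomials.

Y(s) = (s + 9)/(s^2 - 6*s)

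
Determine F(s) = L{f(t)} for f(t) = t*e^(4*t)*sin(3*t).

L{sin(3t)} = 3/(s^2 + 9).
Multiplying by e^(4t) shifts s → s - 4, so L{e^(4*t)*sin(3*t)} = 3/((s - 4)^2 + 9).
Then apply L{t·g(t)} = -d/ds[G(s)] with G(s) = 3/((s - 4)^2 + 9):
differentiating 1 time and applying the sign gives 6*(s - 4)/(s^2 - 8*s + 25)^2.

F(s) = 6*(s - 4)/(s^2 - 8*s + 25)^2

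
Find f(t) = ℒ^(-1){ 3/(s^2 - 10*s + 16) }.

f(t) = exp(5*t)*sinh(3*t)

Rewrite the denominator: s^2 - 10*s + 16 = (s - 5)^2 - 9.
The form in (s - 5) signals a first-shifting-theorem factor e^(5t).
Since L{sinh(3t)} = 3/(s^2 - 9), the inverse is e^(5*t)*sinh(3*t).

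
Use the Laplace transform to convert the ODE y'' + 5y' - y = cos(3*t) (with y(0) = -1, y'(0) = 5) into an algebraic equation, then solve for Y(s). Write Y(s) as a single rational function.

Y(s) = (-s^3 - 8*s)/(s^4 + 5*s^3 + 8*s^2 + 45*s - 9)

Apply the Laplace transform to the equation.
With L{y''} = s^2 Y - s·y(0) - y'(0) and L{y'} = sY - y(0), with y(0) = -1, y'(0) = 5: the LHS transforms to (s^2 + 5*s - 1)Y - (-s).
The right side is L{cos(3*t)} = s/(s^2 + 9).
So (s^2 + 5*s - 1)Y = s/(s^2 + 9) + (-s).
Isolate Y and clear denominators.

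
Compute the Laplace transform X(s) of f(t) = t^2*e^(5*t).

L{e^(5t)} = 1/(s - 5).
Then apply L{t^2·g(t)} = (-1)^2 d^2/ds^2[G(s)] with G(s) = 1/(s - 5):
differentiating 2 times and applying the sign gives 2/(s - 5)^3.

X(s) = 2/(s - 5)^3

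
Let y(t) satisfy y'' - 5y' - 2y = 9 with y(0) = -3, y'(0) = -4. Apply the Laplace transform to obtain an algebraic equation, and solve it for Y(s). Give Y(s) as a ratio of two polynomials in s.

Take the Laplace transform of both sides.
With L{y''} = s^2 Y - s·y(0) - y'(0) and L{y'} = sY - y(0), with y(0) = -3, y'(0) = -4: the LHS transforms to (s^2 - 5*s - 2)Y - (-3*s + 11).
The right side is L{9} = 9/s.
So (s^2 - 5*s - 2)Y = 9/s + (-3*s + 11).
Isolate Y and clear denominators.

Y(s) = (-3*s^2 + 11*s + 9)/(s^3 - 5*s^2 - 2*s)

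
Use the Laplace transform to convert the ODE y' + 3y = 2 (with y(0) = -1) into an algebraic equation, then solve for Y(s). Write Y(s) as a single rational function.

Y(s) = (-s + 2)/(s^2 + 3*s)

Laplace-transform each side.
With L{y'} = sY - y(0) = sY - (-1): the LHS transforms to (s + 3)Y - (-1).
The right side is L{2} = 2/s.
So (s + 3)Y = 2/s + (-1).
Solve for Y(s) and write it as one ratio of polynomials.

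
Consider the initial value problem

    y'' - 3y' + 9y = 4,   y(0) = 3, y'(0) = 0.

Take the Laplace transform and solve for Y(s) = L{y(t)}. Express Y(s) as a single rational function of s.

Y(s) = (3*s^2 - 9*s + 4)/(s^3 - 3*s^2 + 9*s)

Transform both sides with L{·}.
With L{y''} = s^2 Y - s·y(0) - y'(0) and L{y'} = sY - y(0), with y(0) = 3, y'(0) = 0: the LHS transforms to (s^2 - 3*s + 9)Y - (3*s - 9).
The right side is L{4} = 4/s.
So (s^2 - 3*s + 9)Y = 4/s + (3*s - 9).
Solve for Y(s) and write it as one ratio of polynomials.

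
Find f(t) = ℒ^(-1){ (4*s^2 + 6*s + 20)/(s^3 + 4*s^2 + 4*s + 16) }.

Factor the denominator: s^3 + 4*s^2 + 4*s + 16 = (s + 4)*(s^2 + 4).
Partial fraction decomposition gives [3/(s + 4)] + [s/(s^2 + 4)] + [2/(s^2 + 4)].
Invert each term: 3/(s + 4) ↔ 3e^(-4t); 1·s/(s^2 + 4) ↔ cos(2t); 1·2/(s^2 + 4) ↔ sin(2t).

f(t) = sin(2*t) + cos(2*t) + 3*exp(-4*t)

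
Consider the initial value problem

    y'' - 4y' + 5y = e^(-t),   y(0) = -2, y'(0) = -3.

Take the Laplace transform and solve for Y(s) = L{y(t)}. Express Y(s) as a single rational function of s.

Y(s) = (-2*s^2 + 3*s + 6)/(s^3 - 3*s^2 + s + 5)

Take the Laplace transform of both sides.
With L{y''} = s^2 Y - s·y(0) - y'(0) and L{y'} = sY - y(0), with y(0) = -2, y'(0) = -3: the LHS transforms to (s^2 - 4*s + 5)Y - (-2*s + 5).
The right side is L{e^(-t)} = 1/(s + 1).
So (s^2 - 4*s + 5)Y = 1/(s + 1) + (-2*s + 5).
Solve for Y(s) and write it as one ratio of polynomials.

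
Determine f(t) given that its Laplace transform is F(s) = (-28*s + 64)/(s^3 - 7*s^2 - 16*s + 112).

Factor the denominator: s^3 - 7*s^2 - 16*s + 112 = (s - 7)*(s - 4)*(s + 4).
Partial fraction decomposition gives [-4/(s - 7)] + [2/(s - 4)] + [2/(s + 4)].
Invert each term: -4/(s - 7) ↔ -4e^(7t); 2/(s - 4) ↔ 2e^(4t); 2/(s + 4) ↔ 2e^(-4t).

f(t) = -4*exp(7*t) + 2*exp(4*t) + 2*exp(-4*t)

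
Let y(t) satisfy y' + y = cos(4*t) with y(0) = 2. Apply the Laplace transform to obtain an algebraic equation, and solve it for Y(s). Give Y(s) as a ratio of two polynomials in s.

Take the Laplace transform of both sides.
With L{y'} = sY - y(0) = sY - 2: the LHS transforms to (s + 1)Y - (2).
The right side is L{cos(4*t)} = s/(s^2 + 16).
So (s + 1)Y = s/(s^2 + 16) + (2).
Solve for Y(s) and write it as one ratio of polynomials.

Y(s) = (2*s^2 + s + 32)/(s^3 + s^2 + 16*s + 16)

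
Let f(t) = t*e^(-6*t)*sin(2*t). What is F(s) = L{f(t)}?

F(s) = 4*(s + 6)/(s^2 + 12*s + 40)^2

L{sin(2t)} = 2/(s^2 + 4).
Multiplying by e^(-6t) shifts s → s + 6, so L{e^(-6*t)*sin(2*t)} = 2/((s + 6)^2 + 4).
Then apply L{t·g(t)} = -d/ds[G(s)] with G(s) = 2/((s + 6)^2 + 4):
differentiating 1 time and applying the sign gives 4*(s + 6)/(s^2 + 12*s + 40)^2.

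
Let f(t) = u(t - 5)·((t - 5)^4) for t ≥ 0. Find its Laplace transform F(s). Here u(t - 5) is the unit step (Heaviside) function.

F(s) = 24*exp(-5*s)/s^5

By the second shifting theorem, L{u(t - c)·g(t - c)} = e^(-cs)·G(s) with c = 5 and G(s) = L{g(t)}.
L{t^4} = 4!/s^5 = 24/s^5.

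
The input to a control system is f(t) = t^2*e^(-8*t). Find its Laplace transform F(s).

L{e^(-8t)} = 1/(s + 8).
Then apply L{t^2·g(t)} = (-1)^2 d^2/ds^2[G(s)] with G(s) = 1/(s + 8):
differentiating 2 times and applying the sign gives 2/(s + 8)^3.

F(s) = 2/(s + 8)^3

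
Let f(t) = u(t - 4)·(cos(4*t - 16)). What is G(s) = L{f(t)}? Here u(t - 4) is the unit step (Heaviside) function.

By the second shifting theorem, L{u(t - c)·g(t - c)} = e^(-cs)·H(s) with c = 4 and H(s) = L{g(t)}.
L{cos(4t)} = s/(s^2 + 16).

G(s) = s*exp(-4*s)/(s^2 + 16)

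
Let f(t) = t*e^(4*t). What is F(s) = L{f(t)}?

L{e^(4t)} = 1/(s - 4).
Then apply L{t·g(t)} = -d/ds[G(s)] with G(s) = 1/(s - 4):
differentiating 1 time and applying the sign gives (s - 4)^(-2).

F(s) = (s - 4)^(-2)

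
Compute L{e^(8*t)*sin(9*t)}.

9/((s - 8)^2 + 81)

L{sin(9t)} = 9/(s^2 + 81).
By the first shifting theorem, multiplying by e^(8t) replaces s with s - 8.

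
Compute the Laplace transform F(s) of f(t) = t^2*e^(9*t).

F(s) = 2/(s - 9)^3

L{e^(9t)} = 1/(s - 9).
Then apply L{t^2·g(t)} = (-1)^2 d^2/ds^2[G(s)] with G(s) = 1/(s - 9):
differentiating 2 times and applying the sign gives 2/(s - 9)^3.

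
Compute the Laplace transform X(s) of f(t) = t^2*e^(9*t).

X(s) = 2/(s - 9)^3

L{e^(9t)} = 1/(s - 9).
Then apply L{t^2·g(t)} = (-1)^2 d^2/ds^2[G(s)] with G(s) = 1/(s - 9):
differentiating 2 times and applying the sign gives 2/(s - 9)^3.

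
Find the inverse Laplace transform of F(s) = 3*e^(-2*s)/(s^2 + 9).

Heaviside(t - 2)*(sin(3*t - 6))

The factor e^(-2s) signals a time shift by c = 2 (second shifting theorem).
L{sin(3t)} = 3/(s^2 + 9), so L^-1{3/(s^2 + 9)} = sin(3*t).
Hence the inverse is u(t - 2) times that function evaluated at t - 2.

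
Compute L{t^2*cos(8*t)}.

L{cos(8t)} = s/(s^2 + 64).
Then apply L{t^2·g(t)} = (-1)^2 d^2/ds^2[G(s)] with G(s) = s/(s^2 + 64):
differentiating 2 times and applying the sign gives 2*s*(s^2 - 192)/(s^2 + 64)^3.

2*s*(s^2 - 192)/(s^2 + 64)^3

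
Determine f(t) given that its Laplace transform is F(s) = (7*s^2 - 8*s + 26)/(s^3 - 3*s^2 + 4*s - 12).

Factor the denominator: s^3 - 3*s^2 + 4*s - 12 = (s - 3)*(s^2 + 4).
Partial fraction decomposition gives [5/(s - 3)] + [2*s/(s^2 + 4)] + [-2/(s^2 + 4)].
Invert each term: 5/(s - 3) ↔ 5e^(3t); 2·s/(s^2 + 4) ↔ 2cos(2t); -1·2/(s^2 + 4) ↔ -sin(2t).

f(t) = 5*exp(3*t) - sin(2*t) + 2*cos(2*t)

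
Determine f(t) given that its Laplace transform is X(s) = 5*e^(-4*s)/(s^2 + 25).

f(t) = Heaviside(t - 4)*(sin(5*t - 20))

The factor e^(-4s) signals a time shift by c = 4 (second shifting theorem).
L{sin(5t)} = 5/(s^2 + 25), so L^-1{5/(s^2 + 25)} = sin(5*t).
Hence the inverse is u(t - 4) times that function evaluated at t - 4.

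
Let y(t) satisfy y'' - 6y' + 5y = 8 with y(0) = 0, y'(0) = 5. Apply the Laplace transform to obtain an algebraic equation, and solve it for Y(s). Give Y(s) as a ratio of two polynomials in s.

Y(s) = (5*s + 8)/(s^3 - 6*s^2 + 5*s)

Laplace-transform each side.
The derivative rules (L{y''} = s^2 Y - s·y(0) - y'(0) and L{y'} = sY - y(0), with y(0) = 0, y'(0) = 5) turn the left side into (s^2 - 6*s + 5)Y - (5).
The right side is L{8} = 8/s.
So (s^2 - 6*s + 5)Y = 8/s + (5).
Divide through and combine into a single rational function.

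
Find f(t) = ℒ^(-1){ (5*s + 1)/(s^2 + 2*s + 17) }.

f(t) = -exp(-t)*sin(4*t) + 5*exp(-t)*cos(4*t)

Complete the square in the denominator: s^2 + 2*s + 17 = (s + 1)^2 + 4^2.
Split the numerator to match: 5*s + 1 = 5·(s + 1) - 1·4.
Invert each term: 5·(s + 1)/((s + 1)^2 + 16) ↔ 5e^(-t)cos(4t); -1·4/((s + 1)^2 + 16) ↔ -e^(-t)sin(4t).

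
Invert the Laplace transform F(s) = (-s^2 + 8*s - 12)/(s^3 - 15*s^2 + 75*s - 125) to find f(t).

f(t) = 3*t^2*exp(5*t)/2 - 2*t*exp(5*t) - exp(5*t)

Factor the denominator: s^3 - 15*s^2 + 75*s - 125 = (s - 5)^3.
Partial fraction decomposition gives [-1/(s - 5)] + [-2/(s - 5)^2] + [3/(s - 5)^3].
Invert each term: -1/(s - 5) ↔ -e^(5t); -2/(s - 5)^2 ↔ -2t·e^(5t); 3/(s - 5)^3 ↔ (3/2)t^2·e^(5t).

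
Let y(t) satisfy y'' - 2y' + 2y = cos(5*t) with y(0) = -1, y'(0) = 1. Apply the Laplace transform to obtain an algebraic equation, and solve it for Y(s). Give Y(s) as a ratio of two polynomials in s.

Y(s) = (-s^3 + 3*s^2 - 24*s + 75)/(s^4 - 2*s^3 + 27*s^2 - 50*s + 50)

Take the Laplace transform of both sides.
Using L{y''} = s^2 Y - s·y(0) - y'(0) and L{y'} = sY - y(0), with y(0) = -1, y'(0) = 1, the left side becomes (s^2 - 2*s + 2)Y - (-s + 3).
The right side is L{cos(5*t)} = s/(s^2 + 25).
So (s^2 - 2*s + 2)Y = s/(s^2 + 25) + (-s + 3).
Isolate Y and clear denominators.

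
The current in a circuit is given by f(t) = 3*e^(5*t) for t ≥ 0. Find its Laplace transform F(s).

F(s) = 3/(s - 5)

L{3} = 3/s.
By the first shifting theorem, multiplying by e^(5t) replaces s with s - 5.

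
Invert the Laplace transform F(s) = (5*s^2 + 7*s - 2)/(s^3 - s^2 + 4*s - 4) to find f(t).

f(t) = 2*exp(t) + 5*sin(2*t) + 3*cos(2*t)

Factor the denominator: s^3 - s^2 + 4*s - 4 = (s - 1)*(s^2 + 4).
Partial fraction decomposition gives [2/(s - 1)] + [3*s/(s^2 + 4)] + [10/(s^2 + 4)].
Invert each term: 2/(s - 1) ↔ 2e^(t); 3·s/(s^2 + 4) ↔ 3cos(2t); 5·2/(s^2 + 4) ↔ 5sin(2t).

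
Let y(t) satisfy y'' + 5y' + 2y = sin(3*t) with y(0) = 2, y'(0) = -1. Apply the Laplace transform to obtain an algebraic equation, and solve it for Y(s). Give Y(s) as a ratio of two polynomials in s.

Transform both sides with L{·}.
With L{y''} = s^2 Y - s·y(0) - y'(0) and L{y'} = sY - y(0), with y(0) = 2, y'(0) = -1: the LHS transforms to (s^2 + 5*s + 2)Y - (2*s + 9).
The right side is L{sin(3*t)} = 3/(s^2 + 9).
So (s^2 + 5*s + 2)Y = 3/(s^2 + 9) + (2*s + 9).
Isolate Y and clear denominators.

Y(s) = (2*s^3 + 9*s^2 + 18*s + 84)/(s^4 + 5*s^3 + 11*s^2 + 45*s + 18)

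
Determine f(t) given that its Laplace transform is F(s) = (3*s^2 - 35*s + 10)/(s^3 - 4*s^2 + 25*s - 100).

Factor the denominator: s^3 - 4*s^2 + 25*s - 100 = (s - 4)*(s^2 + 25).
Partial fraction decomposition gives [-2/(s - 4)] + [5*s/(s^2 + 25)] + [-15/(s^2 + 25)].
Invert each term: -2/(s - 4) ↔ -2e^(4t); 5·s/(s^2 + 25) ↔ 5cos(5t); -3·5/(s^2 + 25) ↔ -3sin(5t).

f(t) = -2*exp(4*t) - 3*sin(5*t) + 5*cos(5*t)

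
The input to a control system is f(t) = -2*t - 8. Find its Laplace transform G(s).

The transform is linear, so treat each term independently.
L{-8} = -8/s; (-2)·[L{t} = 1!/s^2 = 1/s^2].

G(s) = -8/s - 2/s^2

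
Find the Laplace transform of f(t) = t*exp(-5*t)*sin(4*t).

8*(s + 5)/(s^2 + 10*s + 41)^2

L{sin(4t)} = 4/(s^2 + 16).
Multiplying by e^(-5t) shifts s → s + 5, so L{exp(-5*t)*sin(4*t)} = 4/((s + 5)^2 + 16).
Then apply L{t·g(t)} = -d/ds[G(s)] with G(s) = 4/((s + 5)^2 + 16):
differentiating 1 time and applying the sign gives 8*(s + 5)/(s^2 + 10*s + 41)^2.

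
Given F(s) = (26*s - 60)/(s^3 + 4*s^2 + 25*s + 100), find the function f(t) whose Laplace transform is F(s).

f(t) = 2*sin(5*t) + 4*cos(5*t) - 4*exp(-4*t)

Factor the denominator: s^3 + 4*s^2 + 25*s + 100 = (s + 4)*(s^2 + 25).
Partial fraction decomposition gives [-4/(s + 4)] + [4*s/(s^2 + 25)] + [10/(s^2 + 25)].
Invert each term: -4/(s + 4) ↔ -4e^(-4t); 4·s/(s^2 + 25) ↔ 4cos(5t); 2·5/(s^2 + 25) ↔ 2sin(5t).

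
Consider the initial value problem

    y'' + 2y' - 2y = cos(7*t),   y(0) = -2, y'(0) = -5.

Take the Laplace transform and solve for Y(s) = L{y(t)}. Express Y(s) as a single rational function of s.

Laplace-transform each side.
The derivative rules (L{y''} = s^2 Y - s·y(0) - y'(0) and L{y'} = sY - y(0), with y(0) = -2, y'(0) = -5) turn the left side into (s^2 + 2*s - 2)Y - (-2*s - 9).
The right side is L{cos(7*t)} = s/(s^2 + 49).
So (s^2 + 2*s - 2)Y = s/(s^2 + 49) + (-2*s - 9).
Isolate Y and clear denominators.

Y(s) = (-2*s^3 - 9*s^2 - 97*s - 441)/(s^4 + 2*s^3 + 47*s^2 + 98*s - 98)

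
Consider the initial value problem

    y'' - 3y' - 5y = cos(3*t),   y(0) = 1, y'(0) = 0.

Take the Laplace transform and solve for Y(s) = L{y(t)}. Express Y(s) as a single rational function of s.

Y(s) = (s^3 - 3*s^2 + 10*s - 27)/(s^4 - 3*s^3 + 4*s^2 - 27*s - 45)

Transform both sides with L{·}.
The derivative rules (L{y''} = s^2 Y - s·y(0) - y'(0) and L{y'} = sY - y(0), with y(0) = 1, y'(0) = 0) turn the left side into (s^2 - 3*s - 5)Y - (s - 3).
The right side is L{cos(3*t)} = s/(s^2 + 9).
So (s^2 - 3*s - 5)Y = s/(s^2 + 9) + (s - 3).
Divide through and combine into a single rational function.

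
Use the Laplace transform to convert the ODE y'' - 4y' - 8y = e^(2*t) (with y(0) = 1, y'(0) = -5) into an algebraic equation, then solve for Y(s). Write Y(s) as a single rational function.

Y(s) = (s^2 - 11*s + 19)/(s^3 - 6*s^2 + 16)

Apply the Laplace transform to the equation.
The derivative rules (L{y''} = s^2 Y - s·y(0) - y'(0) and L{y'} = sY - y(0), with y(0) = 1, y'(0) = -5) turn the left side into (s^2 - 4*s - 8)Y - (s - 9).
The right side is L{e^(2*t)} = 1/(s - 2).
So (s^2 - 4*s - 8)Y = 1/(s - 2) + (s - 9).
Solve for Y(s) and write it as one ratio of polynomials.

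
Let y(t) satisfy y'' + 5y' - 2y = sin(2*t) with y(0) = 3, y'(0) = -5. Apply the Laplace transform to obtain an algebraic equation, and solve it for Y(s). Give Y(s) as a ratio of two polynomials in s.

Y(s) = (3*s^3 + 10*s^2 + 12*s + 42)/(s^4 + 5*s^3 + 2*s^2 + 20*s - 8)

Transform both sides with L{·}.
The derivative rules (L{y''} = s^2 Y - s·y(0) - y'(0) and L{y'} = sY - y(0), with y(0) = 3, y'(0) = -5) turn the left side into (s^2 + 5*s - 2)Y - (3*s + 10).
The right side is L{sin(2*t)} = 2/(s^2 + 4).
So (s^2 + 5*s - 2)Y = 2/(s^2 + 4) + (3*s + 10).
Solve for Y(s) and write it as one ratio of polynomials.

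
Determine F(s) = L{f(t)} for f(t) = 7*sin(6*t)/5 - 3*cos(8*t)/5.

F(s) = -3*s/(5*(s^2 + 64)) + 42/(5*(s^2 + 36))

By linearity of the Laplace transform, transform each term separately.
(7/5)·[L{sin(6t)} = 6/(s^2 + 36)]; (-3/5)·[L{cos(8t)} = s/(s^2 + 64)].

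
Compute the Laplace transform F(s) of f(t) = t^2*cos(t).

F(s) = 2*s*(s^2 - 3)/(s^2 + 1)^3

L{cos(t)} = s/(s^2 + 1).
Then apply L{t^2·g(t)} = (-1)^2 d^2/ds^2[G(s)] with G(s) = s/(s^2 + 1):
differentiating 2 times and applying the sign gives 2*s*(s^2 - 3)/(s^2 + 1)^3.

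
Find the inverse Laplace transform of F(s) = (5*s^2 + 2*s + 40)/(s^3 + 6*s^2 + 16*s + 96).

Factor the denominator: s^3 + 6*s^2 + 16*s + 96 = (s + 6)*(s^2 + 16).
Partial fraction decomposition gives [4/(s + 6)] + [s/(s^2 + 16)] + [-4/(s^2 + 16)].
Invert each term: 4/(s + 6) ↔ 4e^(-6t); 1·s/(s^2 + 16) ↔ cos(4t); -1·4/(s^2 + 16) ↔ -sin(4t).

-sin(4*t) + cos(4*t) + 4*exp(-6*t)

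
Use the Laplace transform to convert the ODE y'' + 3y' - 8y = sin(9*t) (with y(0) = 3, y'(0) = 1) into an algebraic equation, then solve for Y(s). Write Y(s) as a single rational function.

Y(s) = (3*s^3 + 10*s^2 + 243*s + 819)/(s^4 + 3*s^3 + 73*s^2 + 243*s - 648)

Apply the Laplace transform to the equation.
The derivative rules (L{y''} = s^2 Y - s·y(0) - y'(0) and L{y'} = sY - y(0), with y(0) = 3, y'(0) = 1) turn the left side into (s^2 + 3*s - 8)Y - (3*s + 10).
The right side is L{sin(9*t)} = 9/(s^2 + 81).
So (s^2 + 3*s - 8)Y = 9/(s^2 + 81) + (3*s + 10).
Solve for Y(s) and write it as one ratio of polynomials.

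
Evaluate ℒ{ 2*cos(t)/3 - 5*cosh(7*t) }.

2*s/(3*(s^2 + 1)) - 5*s/(s^2 - 49)

The transform is linear, so treat each term independently.
(2/3)·[L{cos(t)} = s/(s^2 + 1)]; (-5)·[L{cosh(7t)} = s/(s^2 - 49)].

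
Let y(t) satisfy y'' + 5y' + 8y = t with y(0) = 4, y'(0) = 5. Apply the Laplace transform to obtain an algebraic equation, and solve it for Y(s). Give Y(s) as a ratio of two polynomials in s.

Y(s) = (4*s^3 + 25*s^2 + 1)/(s^4 + 5*s^3 + 8*s^2)

Apply the Laplace transform to the equation.
With L{y''} = s^2 Y - s·y(0) - y'(0) and L{y'} = sY - y(0), with y(0) = 4, y'(0) = 5: the LHS transforms to (s^2 + 5*s + 8)Y - (4*s + 25).
The right side is L{t} = s^(-2).
So (s^2 + 5*s + 8)Y = s^(-2) + (4*s + 25).
Isolate Y and clear denominators.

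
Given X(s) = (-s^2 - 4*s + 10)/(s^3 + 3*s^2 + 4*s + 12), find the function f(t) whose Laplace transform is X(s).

Factor the denominator: s^3 + 3*s^2 + 4*s + 12 = (s + 3)*(s^2 + 4).
Partial fraction decomposition gives [1/(s + 3)] + [-2*s/(s^2 + 4)] + [2/(s^2 + 4)].
Invert each term: 1/(s + 3) ↔ e^(-3t); -2·s/(s^2 + 4) ↔ -2cos(2t); 1·2/(s^2 + 4) ↔ sin(2t).

f(t) = sin(2*t) - 2*cos(2*t) + exp(-3*t)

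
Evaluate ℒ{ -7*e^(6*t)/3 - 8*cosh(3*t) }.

-8*s/(s^2 - 9) - 7/(3*(s - 6))

The transform is linear, so treat each term independently.
(-8)·[L{cosh(3t)} = s/(s^2 - 9)]; (-7/3)·[L{e^(6t)} = 1/(s - 6)].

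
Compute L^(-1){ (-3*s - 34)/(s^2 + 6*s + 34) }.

Complete the square in the denominator: s^2 + 6*s + 34 = (s + 3)^2 + 5^2.
Split the numerator to match: -3*s - 34 = -3·(s + 3) - 5·5.
Invert each term: -3·(s + 3)/((s + 3)^2 + 25) ↔ -3e^(-3t)cos(5t); -5·5/((s + 3)^2 + 25) ↔ -5e^(-3t)sin(5t).

-5*exp(-3*t)*sin(5*t) - 3*exp(-3*t)*cos(5*t)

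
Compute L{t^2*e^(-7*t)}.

2/(s + 7)^3

L{e^(-7t)} = 1/(s + 7).
Then apply L{t^2·g(t)} = (-1)^2 d^2/ds^2[G(s)] with G(s) = 1/(s + 7):
differentiating 2 times and applying the sign gives 2/(s + 7)^3.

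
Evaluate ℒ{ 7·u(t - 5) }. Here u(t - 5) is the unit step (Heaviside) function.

7*exp(-5*s)/s

By the second shifting theorem, L{u(t - c)·g(t - c)} = e^(-cs)·G(s) with c = 5 and G(s) = L{g(t)}.
L{7} = 7/s.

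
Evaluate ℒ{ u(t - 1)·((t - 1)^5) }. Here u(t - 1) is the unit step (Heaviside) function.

By the second shifting theorem, L{u(t - c)·g(t - c)} = e^(-cs)·H(s) with c = 1 and H(s) = L{g(t)}.
L{t^5} = 5!/s^6 = 120/s^6.

120*exp(-s)/s^6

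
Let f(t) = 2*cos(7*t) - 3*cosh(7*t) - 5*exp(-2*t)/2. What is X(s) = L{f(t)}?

Apply the Laplace transform termwise.
(-5/2)·[L{e^(-2t)} = 1/(s + 2)]; (-3)·[L{cosh(7t)} = s/(s^2 - 49)]; (2)·[L{cos(7t)} = s/(s^2 + 49)].

X(s) = 2*s/(s^2 + 49) - 3*s/(s^2 - 49) - 5/(2*(s + 2))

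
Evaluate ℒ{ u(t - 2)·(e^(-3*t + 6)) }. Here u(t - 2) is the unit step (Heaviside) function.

By the second shifting theorem, L{u(t - c)·g(t - c)} = e^(-cs)·G(s) with c = 2 and G(s) = L{g(t)}.
L{e^(-3t)} = 1/(s + 3).

exp(-2*s)/(s + 3)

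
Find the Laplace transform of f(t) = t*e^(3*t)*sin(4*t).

L{sin(4t)} = 4/(s^2 + 16).
Multiplying by e^(3t) shifts s → s - 3, so L{e^(3*t)*sin(4*t)} = 4/((s - 3)^2 + 16).
Then apply L{t·g(t)} = -d/ds[G(s)] with G(s) = 4/((s - 3)^2 + 16):
differentiating 1 time and applying the sign gives 8*(s - 3)/(s^2 - 6*s + 25)^2.

8*(s - 3)/(s^2 - 6*s + 25)^2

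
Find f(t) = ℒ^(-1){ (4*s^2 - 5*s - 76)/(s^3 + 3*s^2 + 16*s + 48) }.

Factor the denominator: s^3 + 3*s^2 + 16*s + 48 = (s + 3)*(s^2 + 16).
Partial fraction decomposition gives [-1/(s + 3)] + [5*s/(s^2 + 16)] + [-20/(s^2 + 16)].
Invert each term: -1/(s + 3) ↔ -e^(-3t); 5·s/(s^2 + 16) ↔ 5cos(4t); -5·4/(s^2 + 16) ↔ -5sin(4t).

f(t) = -5*sin(4*t) + 5*cos(4*t) - exp(-3*t)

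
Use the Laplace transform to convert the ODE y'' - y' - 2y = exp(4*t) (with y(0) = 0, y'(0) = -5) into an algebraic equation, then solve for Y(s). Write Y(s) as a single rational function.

Y(s) = (-5*s + 21)/(s^3 - 5*s^2 + 2*s + 8)

Take the Laplace transform of both sides.
Using L{y''} = s^2 Y - s·y(0) - y'(0) and L{y'} = sY - y(0), with y(0) = 0, y'(0) = -5, the left side becomes (s^2 - s - 2)Y - (-5).
The right side is L{exp(4*t)} = 1/(s - 4).
So (s^2 - s - 2)Y = 1/(s - 4) + (-5).
Solve for Y(s) and write it as one ratio of polynomials.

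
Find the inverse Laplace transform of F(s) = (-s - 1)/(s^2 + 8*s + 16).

Factor the denominator: s^2 + 8*s + 16 = (s + 4)^2.
Partial fraction decomposition gives [-1/(s + 4)] + [3/(s + 4)^2].
Invert each term: -1/(s + 4) ↔ -e^(-4t); 3/(s + 4)^2 ↔ 3t·e^(-4t).

3*t*exp(-4*t) - exp(-4*t)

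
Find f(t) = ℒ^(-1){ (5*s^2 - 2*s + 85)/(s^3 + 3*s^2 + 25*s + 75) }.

f(t) = -sin(5*t) + cos(5*t) + 4*exp(-3*t)

Factor the denominator: s^3 + 3*s^2 + 25*s + 75 = (s + 3)*(s^2 + 25).
Partial fraction decomposition gives [4/(s + 3)] + [s/(s^2 + 25)] + [-5/(s^2 + 25)].
Invert each term: 4/(s + 3) ↔ 4e^(-3t); 1·s/(s^2 + 25) ↔ cos(5t); -1·5/(s^2 + 25) ↔ -sin(5t).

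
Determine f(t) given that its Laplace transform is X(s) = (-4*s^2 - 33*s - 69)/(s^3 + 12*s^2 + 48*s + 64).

f(t) = -t^2*exp(-4*t)/2 - t*exp(-4*t) - 4*exp(-4*t)

Factor the denominator: s^3 + 12*s^2 + 48*s + 64 = (s + 4)^3.
Partial fraction decomposition gives [-4/(s + 4)] + [-1/(s + 4)^2] + [-1/(s + 4)^3].
Invert each term: -4/(s + 4) ↔ -4e^(-4t); -1/(s + 4)^2 ↔ -t·e^(-4t); -1/(s + 4)^3 ↔ (-1/2)t^2·e^(-4t).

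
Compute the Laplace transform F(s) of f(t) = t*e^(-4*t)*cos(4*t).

L{cos(4t)} = s/(s^2 + 16).
Multiplying by e^(-4t) shifts s → s + 4, so L{e^(-4*t)*cos(4*t)} = (s + 4)/((s + 4)^2 + 16).
Then apply L{t·g(t)} = -d/ds[G(s)] with G(s) = (s + 4)/((s + 4)^2 + 16):
differentiating 1 time and applying the sign gives s*(s + 8)/(s^2 + 8*s + 32)^2.

F(s) = s*(s + 8)/(s^2 + 8*s + 32)^2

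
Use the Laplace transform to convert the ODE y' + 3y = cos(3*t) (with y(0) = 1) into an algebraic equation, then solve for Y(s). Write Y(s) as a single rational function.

Y(s) = (s^2 + s + 9)/(s^3 + 3*s^2 + 9*s + 27)

Transform both sides with L{·}.
The derivative rules (L{y'} = sY - y(0) = sY - 1) turn the left side into (s + 3)Y - (1).
The right side is L{cos(3*t)} = s/(s^2 + 9).
So (s + 3)Y = s/(s^2 + 9) + (1).
Divide through and combine into a single rational function.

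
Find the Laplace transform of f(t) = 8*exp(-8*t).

L{8} = 8/s.
By the first shifting theorem, multiplying by e^(-8t) replaces s with s + 8.

8/(s + 8)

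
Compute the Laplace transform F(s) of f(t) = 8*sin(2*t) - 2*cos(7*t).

By linearity of the Laplace transform, transform each term separately.
(8)·[L{sin(2t)} = 2/(s^2 + 4)]; (-2)·[L{cos(7t)} = s/(s^2 + 49)].

F(s) = -2*s/(s^2 + 49) + 16/(s^2 + 4)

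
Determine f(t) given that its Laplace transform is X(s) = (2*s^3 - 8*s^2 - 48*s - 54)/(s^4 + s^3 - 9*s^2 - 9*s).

Factor the denominator: s^4 + s^3 - 9*s^2 - 9*s = s*(s - 3)*(s + 1)*(s + 3).
Partial fraction decomposition gives [-2/(s + 1)] + [6/s] + [1/(s + 3)] + [-3/(s - 3)].
Invert each term: -2/(s + 1) ↔ -2e^(-t); 6/(s - 0) ↔ 6e^(0t); 1/(s + 3) ↔ e^(-3t); -3/(s - 3) ↔ -3e^(3t).

f(t) = -3*exp(3*t) + 6 - 2*exp(-t) + exp(-3*t)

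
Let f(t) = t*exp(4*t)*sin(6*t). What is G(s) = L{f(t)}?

L{sin(6t)} = 6/(s^2 + 36).
Multiplying by e^(4t) shifts s → s - 4, so L{exp(4*t)*sin(6*t)} = 6/((s - 4)^2 + 36).
Then apply L{t·g(t)} = -d/ds[H(s)] with H(s) = 6/((s - 4)^2 + 36):
differentiating 1 time and applying the sign gives 12*(s - 4)/(s^2 - 8*s + 52)^2.

G(s) = 12*(s - 4)/(s^2 - 8*s + 52)^2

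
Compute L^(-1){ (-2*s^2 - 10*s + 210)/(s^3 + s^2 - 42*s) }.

exp(6*t) - 5 + 2*exp(-7*t)

Factor the denominator: s^3 + s^2 - 42*s = s*(s - 6)*(s + 7).
Partial fraction decomposition gives [1/(s - 6)] + [2/(s + 7)] + [-5/s].
Invert each term: 1/(s - 6) ↔ e^(6t); 2/(s + 7) ↔ 2e^(-7t); -5/(s - 0) ↔ -5e^(0t).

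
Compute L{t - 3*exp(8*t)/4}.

Apply the Laplace transform termwise.
L{t} = 1!/s^2 = 1/s^2; (-3/4)·[L{e^(8t)} = 1/(s - 8)].

-3/(4*(s - 8)) + s^(-2)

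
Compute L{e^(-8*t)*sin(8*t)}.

L{sin(8t)} = 8/(s^2 + 64).
By the first shifting theorem, multiplying by e^(-8t) replaces s with s + 8.

8/((s + 8)^2 + 64)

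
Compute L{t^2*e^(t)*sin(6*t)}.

L{sin(6t)} = 6/(s^2 + 36).
Multiplying by e^(t) shifts s → s - 1, so L{e^(t)*sin(6*t)} = 6/((s - 1)^2 + 36).
Then apply L{t^2·g(t)} = (-1)^2 d^2/ds^2[G(s)] with G(s) = 6/((s - 1)^2 + 36):
differentiating 2 times and applying the sign gives 36*(s^2 - 2*s - 11)/(s^2 - 2*s + 37)^3.

36*(s^2 - 2*s - 11)/(s^2 - 2*s + 37)^3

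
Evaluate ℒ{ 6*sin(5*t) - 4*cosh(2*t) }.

The transform is linear, so treat each term independently.
(6)·[L{sin(5t)} = 5/(s^2 + 25)]; (-4)·[L{cosh(2t)} = s/(s^2 - 4)].

-4*s/(s^2 - 4) + 30/(s^2 + 25)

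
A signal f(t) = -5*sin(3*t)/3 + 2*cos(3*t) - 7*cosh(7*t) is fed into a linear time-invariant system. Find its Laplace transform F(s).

F(s) = 2*s/(s^2 + 9) - 7*s/(s^2 - 49) - 5/(s^2 + 9)

Apply the Laplace transform termwise.
(-7)·[L{cosh(7t)} = s/(s^2 - 49)]; (2)·[L{cos(3t)} = s/(s^2 + 9)]; (-5/3)·[L{sin(3t)} = 3/(s^2 + 9)].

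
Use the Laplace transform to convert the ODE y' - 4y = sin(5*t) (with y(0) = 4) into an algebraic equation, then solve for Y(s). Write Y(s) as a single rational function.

Transform both sides with L{·}.
With L{y'} = sY - y(0) = sY - 4: the LHS transforms to (s - 4)Y - (4).
The right side is L{sin(5*t)} = 5/(s^2 + 25).
So (s - 4)Y = 5/(s^2 + 25) + (4).
Solve for Y(s) and write it as one ratio of polynomials.

Y(s) = (4*s^2 + 105)/(s^3 - 4*s^2 + 25*s - 100)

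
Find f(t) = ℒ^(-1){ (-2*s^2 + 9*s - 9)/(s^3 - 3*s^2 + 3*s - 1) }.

Factor the denominator: s^3 - 3*s^2 + 3*s - 1 = (s - 1)^3.
Partial fraction decomposition gives [-2/(s - 1)] + [5/(s - 1)^2] + [-2/(s - 1)^3].
Invert each term: -2/(s - 1) ↔ -2e^(t); 5/(s - 1)^2 ↔ 5t·e^(t); -2/(s - 1)^3 ↔ (-1)t^2·e^(t).

f(t) = -t^2*exp(t) + 5*t*exp(t) - 2*exp(t)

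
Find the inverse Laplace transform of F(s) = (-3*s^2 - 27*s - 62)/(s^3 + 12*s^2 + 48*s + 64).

Factor the denominator: s^3 + 12*s^2 + 48*s + 64 = (s + 4)^3.
Partial fraction decomposition gives [-3/(s + 4)] + [-3/(s + 4)^2] + [-2/(s + 4)^3].
Invert each term: -3/(s + 4) ↔ -3e^(-4t); -3/(s + 4)^2 ↔ -3t·e^(-4t); -2/(s + 4)^3 ↔ (-1)t^2·e^(-4t).

-t^2*exp(-4*t) - 3*t*exp(-4*t) - 3*exp(-4*t)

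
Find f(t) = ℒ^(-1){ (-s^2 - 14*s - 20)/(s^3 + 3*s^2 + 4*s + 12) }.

Factor the denominator: s^3 + 3*s^2 + 4*s + 12 = (s + 3)*(s^2 + 4).
Partial fraction decomposition gives [1/(s + 3)] + [-2*s/(s^2 + 4)] + [-8/(s^2 + 4)].
Invert each term: 1/(s + 3) ↔ e^(-3t); -2·s/(s^2 + 4) ↔ -2cos(2t); -4·2/(s^2 + 4) ↔ -4sin(2t).

f(t) = -4*sin(2*t) - 2*cos(2*t) + exp(-3*t)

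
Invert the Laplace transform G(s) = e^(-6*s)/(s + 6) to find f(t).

The factor e^(-6s) signals a time shift by c = 6 (second shifting theorem).
L{e^(-6t)} = 1/(s + 6), so L^-1{1/(s + 6)} = e^(-6*t).
Hence the inverse is u(t - 6) times that function evaluated at t - 6.

f(t) = Heaviside(t - 6)*(exp(-6*t + 36))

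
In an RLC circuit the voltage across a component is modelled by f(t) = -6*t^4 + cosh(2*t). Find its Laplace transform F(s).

The transform is linear, so treat each term independently.
L{cosh(2t)} = s/(s^2 - 4); (-6)·[L{t^4} = 4!/s^5 = 24/s^5].

F(s) = s/(s^2 - 4) - 144/s^5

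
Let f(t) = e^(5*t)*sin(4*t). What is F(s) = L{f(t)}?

L{sin(4t)} = 4/(s^2 + 16).
By the first shifting theorem, multiplying by e^(5t) replaces s with s - 5.

F(s) = 4/((s - 5)^2 + 16)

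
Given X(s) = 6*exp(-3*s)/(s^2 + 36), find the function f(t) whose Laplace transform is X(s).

f(t) = Heaviside(t - 3)*(sin(6*t - 18))

The factor e^(-3s) signals a time shift by c = 3 (second shifting theorem).
L{sin(6t)} = 6/(s^2 + 36), so L^-1{6/(s^2 + 36)} = sin(6*t).
Hence the inverse is u(t - 3) times that function evaluated at t - 3.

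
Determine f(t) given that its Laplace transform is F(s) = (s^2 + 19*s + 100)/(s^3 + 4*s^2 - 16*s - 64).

f(t) = -5*t*exp(-4*t) + 3*exp(4*t) - 2*exp(-4*t)

Factor the denominator: s^3 + 4*s^2 - 16*s - 64 = (s - 4)*(s + 4)^2.
Partial fraction decomposition gives [-2/(s + 4)] + [-5/(s + 4)^2] + [3/(s - 4)].
Invert each term: -2/(s + 4) ↔ -2e^(-4t); -5/(s + 4)^2 ↔ -5t·e^(-4t); 3/(s - 4) ↔ 3e^(4t).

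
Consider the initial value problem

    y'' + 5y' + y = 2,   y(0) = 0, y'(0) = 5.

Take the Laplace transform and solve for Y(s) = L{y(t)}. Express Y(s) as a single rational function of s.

Y(s) = (5*s + 2)/(s^3 + 5*s^2 + s)

Transform both sides with L{·}.
The derivative rules (L{y''} = s^2 Y - s·y(0) - y'(0) and L{y'} = sY - y(0), with y(0) = 0, y'(0) = 5) turn the left side into (s^2 + 5*s + 1)Y - (5).
The right side is L{2} = 2/s.
So (s^2 + 5*s + 1)Y = 2/s + (5).
Solve for Y(s) and write it as one ratio of polynomials.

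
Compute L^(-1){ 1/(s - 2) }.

exp(2*t)

Since L{e^(2t)} = 1/(s - 2), the inverse is e^(2*t).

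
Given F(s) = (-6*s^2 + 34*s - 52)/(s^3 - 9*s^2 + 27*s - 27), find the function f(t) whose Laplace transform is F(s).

Factor the denominator: s^3 - 9*s^2 + 27*s - 27 = (s - 3)^3.
Partial fraction decomposition gives [-6/(s - 3)] + [-2/(s - 3)^2] + [-4/(s - 3)^3].
Invert each term: -6/(s - 3) ↔ -6e^(3t); -2/(s - 3)^2 ↔ -2t·e^(3t); -4/(s - 3)^3 ↔ (-2)t^2·e^(3t).

f(t) = -2*t^2*exp(3*t) - 2*t*exp(3*t) - 6*exp(3*t)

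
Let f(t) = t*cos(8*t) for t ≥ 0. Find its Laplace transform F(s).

F(s) = (s - 8)*(s + 8)/(s^2 + 64)^2

L{cos(8t)} = s/(s^2 + 64).
Then apply L{t·g(t)} = -d/ds[G(s)] with G(s) = s/(s^2 + 64):
differentiating 1 time and applying the sign gives (s - 8)*(s + 8)/(s^2 + 64)^2.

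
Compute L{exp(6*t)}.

1/(s - 6)

L{e^(6t)} = 1/(s - 6).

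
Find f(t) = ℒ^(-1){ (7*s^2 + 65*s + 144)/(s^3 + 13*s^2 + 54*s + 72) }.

f(t) = 4*exp(-3*t) + 2*exp(-4*t) + exp(-6*t)

Factor the denominator: s^3 + 13*s^2 + 54*s + 72 = (s + 3)*(s + 4)*(s + 6).
Partial fraction decomposition gives [1/(s + 6)] + [4/(s + 3)] + [2/(s + 4)].
Invert each term: 1/(s + 6) ↔ e^(-6t); 4/(s + 3) ↔ 4e^(-3t); 2/(s + 4) ↔ 2e^(-4t).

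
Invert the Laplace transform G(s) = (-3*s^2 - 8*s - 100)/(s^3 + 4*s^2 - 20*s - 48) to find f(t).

Factor the denominator: s^3 + 4*s^2 - 20*s - 48 = (s - 4)*(s + 2)*(s + 6).
Partial fraction decomposition gives [4/(s + 2)] + [-3/(s - 4)] + [-4/(s + 6)].
Invert each term: 4/(s + 2) ↔ 4e^(-2t); -3/(s - 4) ↔ -3e^(4t); -4/(s + 6) ↔ -4e^(-6t).

f(t) = -3*exp(4*t) + 4*exp(-2*t) - 4*exp(-6*t)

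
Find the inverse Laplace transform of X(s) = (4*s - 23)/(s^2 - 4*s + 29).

-3*exp(2*t)*sin(5*t) + 4*exp(2*t)*cos(5*t)

Complete the square in the denominator: s^2 - 4*s + 29 = (s - 2)^2 + 5^2.
Split the numerator to match: 4*s - 23 = 4·(s - 2) - 3·5.
Invert each term: 4·(s - 2)/((s - 2)^2 + 25) ↔ 4e^(2t)cos(5t); -3·5/((s - 2)^2 + 25) ↔ -3e^(2t)sin(5t).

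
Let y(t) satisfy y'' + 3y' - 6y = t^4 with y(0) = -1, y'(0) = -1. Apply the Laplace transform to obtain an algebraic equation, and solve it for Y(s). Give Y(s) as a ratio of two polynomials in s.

Y(s) = (-s^6 - 4*s^5 + 24)/(s^7 + 3*s^6 - 6*s^5)

Take the Laplace transform of both sides.
Using L{y''} = s^2 Y - s·y(0) - y'(0) and L{y'} = sY - y(0), with y(0) = -1, y'(0) = -1, the left side becomes (s^2 + 3*s - 6)Y - (-s - 4).
The right side is L{t^4} = 24/s^5.
So (s^2 + 3*s - 6)Y = 24/s^5 + (-s - 4).
Divide through and combine into a single rational function.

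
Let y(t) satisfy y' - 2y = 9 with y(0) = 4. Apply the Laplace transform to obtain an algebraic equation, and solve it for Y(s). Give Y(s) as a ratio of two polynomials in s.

Y(s) = (4*s + 9)/(s^2 - 2*s)

Transform both sides with L{·}.
The derivative rules (L{y'} = sY - y(0) = sY - 4) turn the left side into (s - 2)Y - (4).
The right side is L{9} = 9/s.
So (s - 2)Y = 9/s + (4).
Solve for Y(s) and write it as one ratio of polynomials.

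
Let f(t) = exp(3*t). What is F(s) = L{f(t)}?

F(s) = 1/(s - 3)

L{e^(3t)} = 1/(s - 3).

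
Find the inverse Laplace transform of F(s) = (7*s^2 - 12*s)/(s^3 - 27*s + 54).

Factor the denominator: s^3 - 27*s + 54 = (s - 3)^2*(s + 6).
Partial fraction decomposition gives [3/(s - 3)] + [3/(s - 3)^2] + [4/(s + 6)].
Invert each term: 3/(s - 3) ↔ 3e^(3t); 3/(s - 3)^2 ↔ 3t·e^(3t); 4/(s + 6) ↔ 4e^(-6t).

3*t*exp(3*t) + 3*exp(3*t) + 4*exp(-6*t)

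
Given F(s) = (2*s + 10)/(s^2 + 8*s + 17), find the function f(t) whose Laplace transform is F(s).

Complete the square in the denominator: s^2 + 8*s + 17 = (s + 4)^2 + 1^2.
Split the numerator to match: 2*s + 10 = 2·(s + 4) + 2·1.
Invert each term: 2·(s + 4)/((s + 4)^2 + 1) ↔ 2e^(-4t)cos(t); 2·1/((s + 4)^2 + 1) ↔ 2e^(-4t)sin(t).

f(t) = 2*exp(-4*t)*sin(t) + 2*exp(-4*t)*cos(t)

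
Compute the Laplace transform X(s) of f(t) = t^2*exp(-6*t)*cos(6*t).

X(s) = 2*(s + 6)*(s^2 + 12*s - 72)/(s^2 + 12*s + 72)^3

L{cos(6t)} = s/(s^2 + 36).
Multiplying by e^(-6t) shifts s → s + 6, so L{exp(-6*t)*cos(6*t)} = (s + 6)/((s + 6)^2 + 36).
Then apply L{t^2·g(t)} = (-1)^2 d^2/ds^2[G(s)] with G(s) = (s + 6)/((s + 6)^2 + 36):
differentiating 2 times and applying the sign gives 2*(s + 6)*(s^2 + 12*s - 72)/(s^2 + 12*s + 72)^3.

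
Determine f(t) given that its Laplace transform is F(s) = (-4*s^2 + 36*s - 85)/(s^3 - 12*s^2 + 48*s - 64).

Factor the denominator: s^3 - 12*s^2 + 48*s - 64 = (s - 4)^3.
Partial fraction decomposition gives [-4/(s - 4)] + [4/(s - 4)^2] + [-5/(s - 4)^3].
Invert each term: -4/(s - 4) ↔ -4e^(4t); 4/(s - 4)^2 ↔ 4t·e^(4t); -5/(s - 4)^3 ↔ (-5/2)t^2·e^(4t).

f(t) = -5*t^2*exp(4*t)/2 + 4*t*exp(4*t) - 4*exp(4*t)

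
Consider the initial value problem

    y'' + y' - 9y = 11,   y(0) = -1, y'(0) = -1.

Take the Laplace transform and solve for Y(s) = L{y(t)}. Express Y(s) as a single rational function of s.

Apply the Laplace transform to the equation.
With L{y''} = s^2 Y - s·y(0) - y'(0) and L{y'} = sY - y(0), with y(0) = -1, y'(0) = -1: the LHS transforms to (s^2 + s - 9)Y - (-s - 2).
The right side is L{11} = 11/s.
So (s^2 + s - 9)Y = 11/s + (-s - 2).
Divide through and combine into a single rational function.

Y(s) = (-s^2 - 2*s + 11)/(s^3 + s^2 - 9*s)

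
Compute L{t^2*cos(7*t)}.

2*s*(s^2 - 147)/(s^2 + 49)^3

L{cos(7t)} = s/(s^2 + 49).
Then apply L{t^2·g(t)} = (-1)^2 d^2/ds^2[G(s)] with G(s) = s/(s^2 + 49):
differentiating 2 times and applying the sign gives 2*s*(s^2 - 147)/(s^2 + 49)^3.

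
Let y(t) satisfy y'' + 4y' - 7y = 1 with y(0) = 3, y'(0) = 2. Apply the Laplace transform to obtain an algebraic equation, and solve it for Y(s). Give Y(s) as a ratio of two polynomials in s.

Apply the Laplace transform to the equation.
Using L{y''} = s^2 Y - s·y(0) - y'(0) and L{y'} = sY - y(0), with y(0) = 3, y'(0) = 2, the left side becomes (s^2 + 4*s - 7)Y - (3*s + 14).
The right side is L{1} = 1/s.
So (s^2 + 4*s - 7)Y = 1/s + (3*s + 14).
Divide through and combine into a single rational function.

Y(s) = (3*s^2 + 14*s + 1)/(s^3 + 4*s^2 - 7*s)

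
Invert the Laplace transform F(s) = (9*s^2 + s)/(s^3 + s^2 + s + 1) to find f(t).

f(t) = -4*sin(t) + 5*cos(t) + 4*exp(-t)

Factor the denominator: s^3 + s^2 + s + 1 = (s + 1)*(s^2 + 1).
Partial fraction decomposition gives [4/(s + 1)] + [5*s/(s^2 + 1)] + [-4/(s^2 + 1)].
Invert each term: 4/(s + 1) ↔ 4e^(-t); 5·s/(s^2 + 1) ↔ 5cos(t); -4·1/(s^2 + 1) ↔ -4sin(t).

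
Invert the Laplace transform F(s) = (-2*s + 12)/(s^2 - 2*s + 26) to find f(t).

f(t) = 2*exp(t)*sin(5*t) - 2*exp(t)*cos(5*t)

Complete the square in the denominator: s^2 - 2*s + 26 = (s - 1)^2 + 5^2.
Split the numerator to match: -2*s + 12 = -2·(s - 1) + 2·5.
Invert each term: -2·(s - 1)/((s - 1)^2 + 25) ↔ -2e^(t)cos(5t); 2·5/((s - 1)^2 + 25) ↔ 2e^(t)sin(5t).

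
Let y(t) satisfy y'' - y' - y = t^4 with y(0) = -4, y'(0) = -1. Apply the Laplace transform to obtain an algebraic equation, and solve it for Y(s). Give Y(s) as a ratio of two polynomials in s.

Y(s) = (-4*s^6 + 3*s^5 + 24)/(s^7 - s^6 - s^5)

Take the Laplace transform of both sides.
With L{y''} = s^2 Y - s·y(0) - y'(0) and L{y'} = sY - y(0), with y(0) = -4, y'(0) = -1: the LHS transforms to (s^2 - s - 1)Y - (-4*s + 3).
The right side is L{t^4} = 24/s^5.
So (s^2 - s - 1)Y = 24/s^5 + (-4*s + 3).
Isolate Y and clear denominators.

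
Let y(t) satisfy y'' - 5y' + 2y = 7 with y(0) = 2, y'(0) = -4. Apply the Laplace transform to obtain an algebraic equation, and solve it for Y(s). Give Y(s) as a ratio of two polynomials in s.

Apply the Laplace transform to the equation.
Using L{y''} = s^2 Y - s·y(0) - y'(0) and L{y'} = sY - y(0), with y(0) = 2, y'(0) = -4, the left side becomes (s^2 - 5*s + 2)Y - (2*s - 14).
The right side is L{7} = 7/s.
So (s^2 - 5*s + 2)Y = 7/s + (2*s - 14).
Divide through and combine into a single rational function.

Y(s) = (2*s^2 - 14*s + 7)/(s^3 - 5*s^2 + 2*s)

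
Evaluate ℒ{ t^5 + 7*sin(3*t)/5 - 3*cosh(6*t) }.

Apply the Laplace transform termwise.
(-3)·[L{cosh(6t)} = s/(s^2 - 36)]; L{t^5} = 5!/s^6 = 120/s^6; (7/5)·[L{sin(3t)} = 3/(s^2 + 9)].

-3*s/(s^2 - 36) + 21/(5*(s^2 + 9)) + 120/s^6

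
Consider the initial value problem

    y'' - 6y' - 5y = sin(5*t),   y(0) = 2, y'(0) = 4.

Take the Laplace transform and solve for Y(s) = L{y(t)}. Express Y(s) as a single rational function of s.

Transform both sides with L{·}.
The derivative rules (L{y''} = s^2 Y - s·y(0) - y'(0) and L{y'} = sY - y(0), with y(0) = 2, y'(0) = 4) turn the left side into (s^2 - 6*s - 5)Y - (2*s - 8).
The right side is L{sin(5*t)} = 5/(s^2 + 25).
So (s^2 - 6*s - 5)Y = 5/(s^2 + 25) + (2*s - 8).
Solve for Y(s) and write it as one ratio of polynomials.

Y(s) = (2*s^3 - 8*s^2 + 50*s - 195)/(s^4 - 6*s^3 + 20*s^2 - 150*s - 125)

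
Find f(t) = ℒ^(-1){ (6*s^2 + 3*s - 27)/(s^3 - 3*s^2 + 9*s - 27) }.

Factor the denominator: s^3 - 3*s^2 + 9*s - 27 = (s - 3)*(s^2 + 9).
Partial fraction decomposition gives [2/(s - 3)] + [4*s/(s^2 + 9)] + [15/(s^2 + 9)].
Invert each term: 2/(s - 3) ↔ 2e^(3t); 4·s/(s^2 + 9) ↔ 4cos(3t); 5·3/(s^2 + 9) ↔ 5sin(3t).

f(t) = 2*exp(3*t) + 5*sin(3*t) + 4*cos(3*t)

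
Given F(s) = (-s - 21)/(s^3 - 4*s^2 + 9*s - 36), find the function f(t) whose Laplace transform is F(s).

f(t) = -exp(4*t) + sin(3*t) + cos(3*t)

Factor the denominator: s^3 - 4*s^2 + 9*s - 36 = (s - 4)*(s^2 + 9).
Partial fraction decomposition gives [-1/(s - 4)] + [s/(s^2 + 9)] + [3/(s^2 + 9)].
Invert each term: -1/(s - 4) ↔ -e^(4t); 1·s/(s^2 + 9) ↔ cos(3t); 1·3/(s^2 + 9) ↔ sin(3t).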